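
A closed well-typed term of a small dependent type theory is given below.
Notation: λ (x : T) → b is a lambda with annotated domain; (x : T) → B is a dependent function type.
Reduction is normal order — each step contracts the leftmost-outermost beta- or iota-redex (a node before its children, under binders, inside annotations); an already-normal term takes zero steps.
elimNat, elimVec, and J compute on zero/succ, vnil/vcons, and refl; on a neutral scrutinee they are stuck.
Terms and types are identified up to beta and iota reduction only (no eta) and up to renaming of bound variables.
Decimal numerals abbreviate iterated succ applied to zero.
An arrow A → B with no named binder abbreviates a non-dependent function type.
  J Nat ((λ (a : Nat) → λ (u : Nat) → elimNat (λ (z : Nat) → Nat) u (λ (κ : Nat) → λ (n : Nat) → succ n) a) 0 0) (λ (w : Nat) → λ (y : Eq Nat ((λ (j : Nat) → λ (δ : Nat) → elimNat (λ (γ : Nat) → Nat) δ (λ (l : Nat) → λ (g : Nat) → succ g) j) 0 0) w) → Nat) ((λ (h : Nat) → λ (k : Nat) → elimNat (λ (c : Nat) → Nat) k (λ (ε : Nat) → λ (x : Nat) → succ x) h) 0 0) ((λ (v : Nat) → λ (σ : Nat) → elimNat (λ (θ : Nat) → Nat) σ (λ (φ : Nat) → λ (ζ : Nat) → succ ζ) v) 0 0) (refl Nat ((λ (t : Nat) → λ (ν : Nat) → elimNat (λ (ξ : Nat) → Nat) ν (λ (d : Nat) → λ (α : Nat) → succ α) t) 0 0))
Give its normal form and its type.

resulting normal form:
  0
type:
  Nat


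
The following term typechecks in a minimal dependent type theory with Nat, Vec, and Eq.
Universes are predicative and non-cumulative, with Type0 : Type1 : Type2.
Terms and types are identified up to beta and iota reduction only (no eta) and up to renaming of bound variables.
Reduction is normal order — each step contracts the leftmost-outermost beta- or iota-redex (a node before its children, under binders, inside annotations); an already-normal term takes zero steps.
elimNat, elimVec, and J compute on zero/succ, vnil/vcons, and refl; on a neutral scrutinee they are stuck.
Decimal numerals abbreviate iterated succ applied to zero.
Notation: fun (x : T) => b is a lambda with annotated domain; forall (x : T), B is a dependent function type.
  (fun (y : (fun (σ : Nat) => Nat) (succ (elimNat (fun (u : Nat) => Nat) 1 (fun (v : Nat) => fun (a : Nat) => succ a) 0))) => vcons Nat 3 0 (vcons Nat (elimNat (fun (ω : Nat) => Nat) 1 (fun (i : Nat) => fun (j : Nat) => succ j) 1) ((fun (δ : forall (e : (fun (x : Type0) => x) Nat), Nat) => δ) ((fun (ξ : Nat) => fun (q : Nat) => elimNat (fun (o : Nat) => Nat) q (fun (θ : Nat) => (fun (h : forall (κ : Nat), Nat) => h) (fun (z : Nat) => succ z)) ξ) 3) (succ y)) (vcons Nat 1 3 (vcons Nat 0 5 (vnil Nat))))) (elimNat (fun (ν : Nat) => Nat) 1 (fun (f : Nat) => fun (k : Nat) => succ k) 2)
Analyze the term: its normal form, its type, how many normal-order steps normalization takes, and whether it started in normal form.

normal form:
  vcons Nat 3 0 (vcons Nat 2 7 (vcons Nat 1 3 (vcons Nat 0 5 (vnil Nat))))
inferred type:
  Vec Nat 4
reduction steps (normal order): 28
already normal: no
first redex: a beta-redex


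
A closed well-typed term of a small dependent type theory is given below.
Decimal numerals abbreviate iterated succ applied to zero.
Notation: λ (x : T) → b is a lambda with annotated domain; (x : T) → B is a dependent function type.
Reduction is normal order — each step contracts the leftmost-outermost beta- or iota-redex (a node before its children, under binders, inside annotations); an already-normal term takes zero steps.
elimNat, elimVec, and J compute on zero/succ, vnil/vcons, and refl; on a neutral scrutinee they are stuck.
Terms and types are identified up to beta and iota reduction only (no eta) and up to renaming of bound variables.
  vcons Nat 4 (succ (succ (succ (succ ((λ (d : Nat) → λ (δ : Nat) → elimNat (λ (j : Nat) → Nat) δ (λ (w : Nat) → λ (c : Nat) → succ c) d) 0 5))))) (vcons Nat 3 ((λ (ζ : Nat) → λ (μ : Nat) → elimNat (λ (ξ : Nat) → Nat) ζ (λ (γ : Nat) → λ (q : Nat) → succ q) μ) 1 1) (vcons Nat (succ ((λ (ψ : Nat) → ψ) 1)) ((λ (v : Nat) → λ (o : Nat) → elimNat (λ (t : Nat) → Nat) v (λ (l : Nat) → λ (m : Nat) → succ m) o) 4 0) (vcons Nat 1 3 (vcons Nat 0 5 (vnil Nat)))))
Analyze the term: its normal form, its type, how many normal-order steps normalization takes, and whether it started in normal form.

normal form:
  vcons Nat 4 9 (vcons Nat 3 2 (vcons Nat 2 4 (vcons Nat 1 3 (vcons Nat 0 5 (vnil Nat)))))
inferred type:
  Vec Nat 5
steps to reach normal form (normal order): 13
started in normal form: no
first redex: a beta-redex


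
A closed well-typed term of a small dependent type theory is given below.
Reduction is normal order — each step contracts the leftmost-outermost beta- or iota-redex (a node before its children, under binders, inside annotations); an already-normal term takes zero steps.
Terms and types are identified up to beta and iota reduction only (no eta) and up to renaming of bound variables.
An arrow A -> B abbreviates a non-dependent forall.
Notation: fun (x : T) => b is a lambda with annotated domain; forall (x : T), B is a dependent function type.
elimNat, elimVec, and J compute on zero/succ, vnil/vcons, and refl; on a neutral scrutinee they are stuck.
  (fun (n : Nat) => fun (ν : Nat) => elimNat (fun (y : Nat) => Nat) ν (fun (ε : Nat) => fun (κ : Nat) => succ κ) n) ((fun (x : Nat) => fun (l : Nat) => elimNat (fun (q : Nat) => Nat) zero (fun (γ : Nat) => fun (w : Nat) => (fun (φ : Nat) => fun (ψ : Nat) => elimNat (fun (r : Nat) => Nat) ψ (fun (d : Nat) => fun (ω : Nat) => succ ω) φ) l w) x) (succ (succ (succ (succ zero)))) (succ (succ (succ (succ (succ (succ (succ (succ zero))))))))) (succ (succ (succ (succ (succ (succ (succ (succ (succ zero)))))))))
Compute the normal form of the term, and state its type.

reduced normal form:
  succ (succ (succ (succ (succ (succ (succ (succ (succ (succ (succ (succ (succ (succ (succ (succ (succ (succ (succ (succ (succ (succ (succ (succ (succ (succ (succ (succ (succ (succ (succ (succ (succ (succ (succ (succ (succ (succ (succ (succ (succ zero))))))))))))))))))))))))))))))))))))))))
inferred type:
  Nat
observation: the term reaches its normal form after 222 normal-order steps.


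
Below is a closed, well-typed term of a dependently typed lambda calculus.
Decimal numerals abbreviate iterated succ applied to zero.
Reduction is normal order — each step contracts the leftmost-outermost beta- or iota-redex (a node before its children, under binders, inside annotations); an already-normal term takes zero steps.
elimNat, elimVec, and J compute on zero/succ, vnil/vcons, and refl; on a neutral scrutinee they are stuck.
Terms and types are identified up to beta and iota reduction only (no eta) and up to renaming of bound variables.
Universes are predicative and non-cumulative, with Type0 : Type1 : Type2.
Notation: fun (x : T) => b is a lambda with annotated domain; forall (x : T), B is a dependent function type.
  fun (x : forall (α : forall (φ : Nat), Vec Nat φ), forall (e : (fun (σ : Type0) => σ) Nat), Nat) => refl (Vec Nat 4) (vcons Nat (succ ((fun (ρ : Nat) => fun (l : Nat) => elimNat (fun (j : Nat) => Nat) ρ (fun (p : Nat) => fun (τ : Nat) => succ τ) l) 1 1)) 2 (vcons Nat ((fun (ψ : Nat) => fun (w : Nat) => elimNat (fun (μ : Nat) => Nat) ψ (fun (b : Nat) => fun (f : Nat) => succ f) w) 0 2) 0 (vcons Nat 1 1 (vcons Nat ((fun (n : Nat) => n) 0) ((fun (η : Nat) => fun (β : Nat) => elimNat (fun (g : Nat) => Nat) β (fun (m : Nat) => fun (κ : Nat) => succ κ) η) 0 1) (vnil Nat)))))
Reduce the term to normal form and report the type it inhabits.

normal form:
  fun (x : forall (α : forall (φ : Nat), Vec Nat φ), forall (e : Nat), Nat) => refl (Vec Nat 4) (vcons Nat 3 2 (vcons Nat 2 0 (vcons Nat 1 1 (vcons Nat 0 1 (vnil Nat)))))
inferred type:
  forall (x : forall (α : forall (φ : Nat), Vec Nat φ), forall (e : Nat), Nat), Eq (Vec Nat 4) (vcons Nat 3 2 (vcons Nat 2 0 (vcons Nat 1 1 (vcons Nat 0 1 (vnil Nat))))) (vcons Nat 3 2 (vcons Nat 2 0 (vcons Nat 1 1 (vcons Nat 0 1 (vnil Nat)))))


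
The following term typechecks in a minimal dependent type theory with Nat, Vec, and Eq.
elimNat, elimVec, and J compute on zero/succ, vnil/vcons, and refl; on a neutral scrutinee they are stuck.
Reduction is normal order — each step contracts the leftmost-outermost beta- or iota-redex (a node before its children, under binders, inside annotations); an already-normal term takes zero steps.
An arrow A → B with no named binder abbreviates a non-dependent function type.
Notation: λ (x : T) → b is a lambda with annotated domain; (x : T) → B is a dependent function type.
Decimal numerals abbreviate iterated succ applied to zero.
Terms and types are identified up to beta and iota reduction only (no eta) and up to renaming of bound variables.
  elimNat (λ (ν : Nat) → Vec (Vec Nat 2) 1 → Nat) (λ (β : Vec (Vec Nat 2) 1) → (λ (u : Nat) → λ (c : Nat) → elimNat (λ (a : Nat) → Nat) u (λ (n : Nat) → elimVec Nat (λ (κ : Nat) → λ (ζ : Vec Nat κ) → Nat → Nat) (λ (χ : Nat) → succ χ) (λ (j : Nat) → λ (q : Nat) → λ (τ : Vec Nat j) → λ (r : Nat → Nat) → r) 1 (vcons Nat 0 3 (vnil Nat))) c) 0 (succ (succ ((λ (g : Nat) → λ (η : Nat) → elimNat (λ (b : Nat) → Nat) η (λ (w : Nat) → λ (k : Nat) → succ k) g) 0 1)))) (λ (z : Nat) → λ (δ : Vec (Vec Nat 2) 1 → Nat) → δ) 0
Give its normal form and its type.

normal form:
  λ (ν : Vec (Vec Nat 2) 1) → 3
the term's type:
  Vec (Vec Nat 2) 1 → Nat


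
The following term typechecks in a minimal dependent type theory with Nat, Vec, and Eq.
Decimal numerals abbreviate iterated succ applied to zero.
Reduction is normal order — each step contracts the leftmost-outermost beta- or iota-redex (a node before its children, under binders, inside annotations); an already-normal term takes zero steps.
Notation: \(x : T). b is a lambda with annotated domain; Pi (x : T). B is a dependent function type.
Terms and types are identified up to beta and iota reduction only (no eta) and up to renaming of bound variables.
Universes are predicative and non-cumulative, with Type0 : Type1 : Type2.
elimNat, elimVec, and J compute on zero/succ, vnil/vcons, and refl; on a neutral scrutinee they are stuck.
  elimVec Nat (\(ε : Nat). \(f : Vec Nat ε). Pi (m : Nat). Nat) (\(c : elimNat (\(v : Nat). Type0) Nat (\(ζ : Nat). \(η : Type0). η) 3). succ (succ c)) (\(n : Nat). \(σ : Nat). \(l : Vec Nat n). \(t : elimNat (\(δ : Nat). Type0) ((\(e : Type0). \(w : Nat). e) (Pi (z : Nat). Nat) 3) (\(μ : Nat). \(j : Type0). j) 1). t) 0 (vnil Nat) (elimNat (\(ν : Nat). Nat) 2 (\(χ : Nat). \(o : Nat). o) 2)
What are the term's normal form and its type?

reduced normal form:
  4
inferred type:
  Nat
observation: 9 normal-order steps normalize the term, beginning with an elimVec iota-redex.


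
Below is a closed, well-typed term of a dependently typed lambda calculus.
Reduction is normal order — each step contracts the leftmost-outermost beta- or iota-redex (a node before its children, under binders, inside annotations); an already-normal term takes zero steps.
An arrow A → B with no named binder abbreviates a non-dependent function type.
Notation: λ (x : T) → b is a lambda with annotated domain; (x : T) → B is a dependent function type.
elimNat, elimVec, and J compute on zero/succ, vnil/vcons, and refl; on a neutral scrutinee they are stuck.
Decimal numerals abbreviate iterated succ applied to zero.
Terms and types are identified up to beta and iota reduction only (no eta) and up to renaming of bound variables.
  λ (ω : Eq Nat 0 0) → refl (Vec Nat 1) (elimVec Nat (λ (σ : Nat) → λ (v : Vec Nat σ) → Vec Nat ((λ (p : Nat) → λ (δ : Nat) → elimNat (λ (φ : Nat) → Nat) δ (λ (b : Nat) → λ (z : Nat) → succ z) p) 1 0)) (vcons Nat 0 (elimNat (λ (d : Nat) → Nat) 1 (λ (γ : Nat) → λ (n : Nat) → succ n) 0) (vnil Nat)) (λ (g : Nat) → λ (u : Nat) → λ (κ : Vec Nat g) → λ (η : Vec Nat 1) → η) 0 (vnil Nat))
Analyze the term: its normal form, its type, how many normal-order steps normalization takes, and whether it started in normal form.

reduced normal form:
  λ (ω : Eq Nat 0 0) → refl (Vec Nat 1) (vcons Nat 0 1 (vnil Nat))
the term's type:
  Eq Nat 0 0 → Eq (Vec Nat 1) (vcons Nat 0 1 (vnil Nat)) (vcons Nat 0 1 (vnil Nat))
steps to reach normal form (normal order): 2
started in normal form: no
first contracted redex: an elimVec iota-redex


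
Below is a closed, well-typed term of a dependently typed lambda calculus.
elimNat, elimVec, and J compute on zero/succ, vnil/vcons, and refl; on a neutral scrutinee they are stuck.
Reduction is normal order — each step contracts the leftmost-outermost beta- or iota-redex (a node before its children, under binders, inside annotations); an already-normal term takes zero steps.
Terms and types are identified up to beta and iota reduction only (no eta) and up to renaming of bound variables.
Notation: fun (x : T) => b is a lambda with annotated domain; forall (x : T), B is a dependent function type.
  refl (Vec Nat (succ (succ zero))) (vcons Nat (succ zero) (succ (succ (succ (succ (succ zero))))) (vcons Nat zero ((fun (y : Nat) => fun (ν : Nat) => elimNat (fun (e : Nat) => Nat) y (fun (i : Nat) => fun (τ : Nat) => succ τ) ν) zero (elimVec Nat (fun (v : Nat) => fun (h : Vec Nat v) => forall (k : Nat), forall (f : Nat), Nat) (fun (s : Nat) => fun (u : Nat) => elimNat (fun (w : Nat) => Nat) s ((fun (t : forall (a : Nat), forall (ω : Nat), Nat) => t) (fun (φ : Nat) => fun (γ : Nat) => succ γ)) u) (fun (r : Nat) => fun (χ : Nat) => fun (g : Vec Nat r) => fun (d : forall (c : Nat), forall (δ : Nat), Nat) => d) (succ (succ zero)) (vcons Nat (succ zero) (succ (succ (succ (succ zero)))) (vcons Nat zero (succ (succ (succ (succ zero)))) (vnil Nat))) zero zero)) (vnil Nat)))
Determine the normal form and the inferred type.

resulting normal form:
  refl (Vec Nat (succ (succ zero))) (vcons Nat (succ zero) (succ (succ (succ (succ (succ zero))))) (vcons Nat zero zero (vnil Nat)))
the term's type:
  Eq (Vec Nat (succ (succ zero))) (vcons Nat (succ zero) (succ (succ (succ (succ (succ zero))))) (vcons Nat zero zero (vnil Nat))) (vcons Nat (succ zero) (succ (succ (succ (succ (succ zero))))) (vcons Nat zero zero (vnil Nat)))


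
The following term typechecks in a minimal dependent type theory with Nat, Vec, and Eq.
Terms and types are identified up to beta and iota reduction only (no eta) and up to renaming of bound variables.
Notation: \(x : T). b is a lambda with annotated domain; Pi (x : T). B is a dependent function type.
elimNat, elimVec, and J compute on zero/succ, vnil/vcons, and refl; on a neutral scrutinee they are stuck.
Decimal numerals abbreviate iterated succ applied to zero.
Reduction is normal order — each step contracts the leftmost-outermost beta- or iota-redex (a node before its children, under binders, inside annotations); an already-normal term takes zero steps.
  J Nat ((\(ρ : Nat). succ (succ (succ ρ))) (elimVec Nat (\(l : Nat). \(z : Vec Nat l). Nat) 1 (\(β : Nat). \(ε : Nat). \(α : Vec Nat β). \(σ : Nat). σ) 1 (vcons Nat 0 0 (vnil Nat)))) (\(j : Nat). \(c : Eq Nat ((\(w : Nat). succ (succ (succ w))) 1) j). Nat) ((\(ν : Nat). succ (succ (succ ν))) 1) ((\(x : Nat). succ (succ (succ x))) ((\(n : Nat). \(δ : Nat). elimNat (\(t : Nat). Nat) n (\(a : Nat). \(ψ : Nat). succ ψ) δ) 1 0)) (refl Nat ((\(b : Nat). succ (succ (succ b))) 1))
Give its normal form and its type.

normal form:
  4
the term's type:
  Nat


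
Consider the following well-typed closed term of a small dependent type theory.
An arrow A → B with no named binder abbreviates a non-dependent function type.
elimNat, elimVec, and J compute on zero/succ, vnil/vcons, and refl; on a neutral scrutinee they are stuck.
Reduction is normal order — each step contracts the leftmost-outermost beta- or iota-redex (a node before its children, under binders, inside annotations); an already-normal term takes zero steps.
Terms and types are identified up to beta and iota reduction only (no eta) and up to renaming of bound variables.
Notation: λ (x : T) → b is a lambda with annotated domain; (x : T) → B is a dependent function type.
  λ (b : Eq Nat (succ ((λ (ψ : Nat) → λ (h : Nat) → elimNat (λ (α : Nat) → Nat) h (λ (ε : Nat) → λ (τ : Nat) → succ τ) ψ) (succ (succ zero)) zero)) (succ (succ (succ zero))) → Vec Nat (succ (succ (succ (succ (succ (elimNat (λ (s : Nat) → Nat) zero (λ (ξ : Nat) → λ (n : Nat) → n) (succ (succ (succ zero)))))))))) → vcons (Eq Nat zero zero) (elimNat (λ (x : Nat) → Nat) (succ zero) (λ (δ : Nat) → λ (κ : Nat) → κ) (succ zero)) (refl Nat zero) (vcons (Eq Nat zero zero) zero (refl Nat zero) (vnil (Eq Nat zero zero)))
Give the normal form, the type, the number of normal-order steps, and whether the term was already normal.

reduced normal form:
  λ (b : Eq Nat (succ (succ (succ zero))) (succ (succ (succ zero))) → Vec Nat (succ (succ (succ (succ (succ zero)))))) → vcons (Eq Nat zero zero) (succ zero) (refl Nat zero) (vcons (Eq Nat zero zero) zero (refl Nat zero) (vnil (Eq Nat zero zero)))
type:
  (Eq Nat (succ (succ (succ zero))) (succ (succ (succ zero))) → Vec Nat (succ (succ (succ (succ (succ zero)))))) → Vec (Eq Nat zero zero) (succ (succ zero))
reduction steps (normal order): 23
already normal: no
first redex: a beta-redex


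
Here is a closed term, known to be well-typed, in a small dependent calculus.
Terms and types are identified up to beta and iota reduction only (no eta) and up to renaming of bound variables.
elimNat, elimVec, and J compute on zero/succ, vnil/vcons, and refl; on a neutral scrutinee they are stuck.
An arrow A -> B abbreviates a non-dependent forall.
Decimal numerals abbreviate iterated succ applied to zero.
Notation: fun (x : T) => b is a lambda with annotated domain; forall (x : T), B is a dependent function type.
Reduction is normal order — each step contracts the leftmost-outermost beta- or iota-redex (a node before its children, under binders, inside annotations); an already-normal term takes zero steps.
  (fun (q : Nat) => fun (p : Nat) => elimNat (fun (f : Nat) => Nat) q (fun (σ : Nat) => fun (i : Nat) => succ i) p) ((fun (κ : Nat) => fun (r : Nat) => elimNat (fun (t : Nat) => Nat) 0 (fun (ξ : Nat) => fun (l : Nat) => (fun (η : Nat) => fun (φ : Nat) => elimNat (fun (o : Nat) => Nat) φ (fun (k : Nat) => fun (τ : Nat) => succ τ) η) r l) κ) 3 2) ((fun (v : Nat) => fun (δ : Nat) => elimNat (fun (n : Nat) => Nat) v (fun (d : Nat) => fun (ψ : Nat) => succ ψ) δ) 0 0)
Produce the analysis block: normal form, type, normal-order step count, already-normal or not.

normal form:
  6
the term's type:
  Nat
normal-order step count: 45
term was already normal: no
first contracted redex: a beta-redex


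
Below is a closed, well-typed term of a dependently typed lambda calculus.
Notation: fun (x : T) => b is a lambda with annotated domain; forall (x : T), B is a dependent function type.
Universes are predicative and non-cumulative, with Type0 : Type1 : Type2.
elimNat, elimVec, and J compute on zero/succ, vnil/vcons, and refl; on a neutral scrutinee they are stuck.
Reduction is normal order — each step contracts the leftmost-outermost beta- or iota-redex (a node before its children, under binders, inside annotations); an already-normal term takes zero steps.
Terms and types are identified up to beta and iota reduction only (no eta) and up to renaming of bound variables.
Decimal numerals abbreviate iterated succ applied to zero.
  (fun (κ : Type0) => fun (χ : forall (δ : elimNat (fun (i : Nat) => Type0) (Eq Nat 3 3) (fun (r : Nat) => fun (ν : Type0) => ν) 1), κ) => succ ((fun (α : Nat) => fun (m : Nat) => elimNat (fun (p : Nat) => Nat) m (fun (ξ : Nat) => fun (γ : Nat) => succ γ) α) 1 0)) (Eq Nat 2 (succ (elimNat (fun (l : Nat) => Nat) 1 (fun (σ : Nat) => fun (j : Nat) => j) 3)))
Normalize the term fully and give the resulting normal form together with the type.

resulting normal form:
  fun (κ : forall (χ : Eq Nat 3 3), Eq Nat 2 2) => 2
type:
  forall (κ : forall (χ : Eq Nat 3 3), Eq Nat 2 2), Nat
observation: 21 normal-order steps normalize the term, beginning with a beta-redex.


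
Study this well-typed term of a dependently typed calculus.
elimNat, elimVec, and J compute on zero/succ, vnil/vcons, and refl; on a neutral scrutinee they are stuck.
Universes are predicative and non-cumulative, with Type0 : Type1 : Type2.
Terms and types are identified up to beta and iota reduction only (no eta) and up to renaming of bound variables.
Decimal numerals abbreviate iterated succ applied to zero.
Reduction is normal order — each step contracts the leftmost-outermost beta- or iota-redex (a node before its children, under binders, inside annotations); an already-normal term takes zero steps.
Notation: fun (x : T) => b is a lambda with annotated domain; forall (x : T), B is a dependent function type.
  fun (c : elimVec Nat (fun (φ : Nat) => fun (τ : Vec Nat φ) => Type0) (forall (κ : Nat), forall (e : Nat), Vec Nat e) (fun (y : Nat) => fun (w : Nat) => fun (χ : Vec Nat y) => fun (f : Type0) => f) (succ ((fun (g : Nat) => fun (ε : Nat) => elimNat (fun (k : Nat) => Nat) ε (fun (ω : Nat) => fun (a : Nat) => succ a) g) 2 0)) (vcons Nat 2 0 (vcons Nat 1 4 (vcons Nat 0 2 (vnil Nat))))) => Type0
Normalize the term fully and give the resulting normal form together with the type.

normal form:
  fun (c : forall (φ : Nat), forall (τ : Nat), Vec Nat τ) => Type0
inferred type:
  forall (c : forall (φ : Nat), forall (τ : Nat), Vec Nat τ), Type1


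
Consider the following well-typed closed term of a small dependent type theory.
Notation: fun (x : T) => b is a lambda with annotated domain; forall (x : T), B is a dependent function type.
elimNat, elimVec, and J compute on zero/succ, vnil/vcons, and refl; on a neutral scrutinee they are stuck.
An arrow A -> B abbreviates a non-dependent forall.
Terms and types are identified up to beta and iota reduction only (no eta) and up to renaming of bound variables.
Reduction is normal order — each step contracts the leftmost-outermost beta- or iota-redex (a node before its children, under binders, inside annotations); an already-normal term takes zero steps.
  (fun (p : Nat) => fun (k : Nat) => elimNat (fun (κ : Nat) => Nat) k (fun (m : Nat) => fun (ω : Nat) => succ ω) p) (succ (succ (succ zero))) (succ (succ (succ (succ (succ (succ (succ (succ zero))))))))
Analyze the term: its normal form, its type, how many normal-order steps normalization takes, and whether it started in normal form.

normal form:
  succ (succ (succ (succ (succ (succ (succ (succ (succ (succ (succ zero))))))))))
the term's type:
  Nat
reduction steps (normal order): 12
already normal: no
first redex: a beta-redex


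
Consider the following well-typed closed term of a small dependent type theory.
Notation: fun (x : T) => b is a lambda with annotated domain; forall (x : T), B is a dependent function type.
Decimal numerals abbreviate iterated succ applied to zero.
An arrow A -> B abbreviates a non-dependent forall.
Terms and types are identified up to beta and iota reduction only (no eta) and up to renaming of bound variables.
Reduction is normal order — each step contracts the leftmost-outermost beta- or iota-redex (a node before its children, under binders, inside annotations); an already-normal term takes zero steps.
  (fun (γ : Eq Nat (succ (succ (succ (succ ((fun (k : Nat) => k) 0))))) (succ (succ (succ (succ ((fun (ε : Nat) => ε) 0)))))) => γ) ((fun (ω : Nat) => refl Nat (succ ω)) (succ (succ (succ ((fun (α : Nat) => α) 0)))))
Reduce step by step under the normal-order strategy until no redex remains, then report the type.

normal-order reduction:
  (fun (γ : Eq Nat (succ (succ (succ (succ ((fun (k : Nat) => k) 0))))) (succ (succ (succ (succ ((fun (ε : Nat) => ε) 0)))))) => γ) ((fun (ω : Nat) => refl Nat (succ ω)) (succ (succ (succ ((fun (α : Nat) => α) 0)))))
  ~> (fun (γ : Nat) => refl Nat (succ γ)) (succ (succ (succ ((fun (k : Nat) => k) 0))))
  ~> refl Nat (succ (succ (succ (succ ((fun (γ : Nat) => γ) 0)))))
  ~> refl Nat 4
type:
  Eq Nat 4 4


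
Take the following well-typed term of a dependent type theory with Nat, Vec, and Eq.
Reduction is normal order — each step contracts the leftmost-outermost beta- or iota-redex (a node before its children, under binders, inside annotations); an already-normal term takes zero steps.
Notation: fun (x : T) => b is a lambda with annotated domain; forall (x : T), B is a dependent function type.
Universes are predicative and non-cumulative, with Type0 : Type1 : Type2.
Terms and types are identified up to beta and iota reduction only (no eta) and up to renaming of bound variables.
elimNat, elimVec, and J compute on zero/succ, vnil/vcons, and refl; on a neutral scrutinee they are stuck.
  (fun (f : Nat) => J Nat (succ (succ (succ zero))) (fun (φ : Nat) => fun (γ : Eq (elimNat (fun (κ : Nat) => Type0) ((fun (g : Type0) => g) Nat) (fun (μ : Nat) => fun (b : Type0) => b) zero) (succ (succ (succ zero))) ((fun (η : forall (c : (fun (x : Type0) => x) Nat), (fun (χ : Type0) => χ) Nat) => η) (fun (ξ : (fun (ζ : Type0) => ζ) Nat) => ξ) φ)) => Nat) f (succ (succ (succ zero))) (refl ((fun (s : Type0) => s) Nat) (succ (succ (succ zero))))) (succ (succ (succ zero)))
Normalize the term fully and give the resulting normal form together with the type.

normal form:
  succ (succ (succ zero))
type:
  Nat


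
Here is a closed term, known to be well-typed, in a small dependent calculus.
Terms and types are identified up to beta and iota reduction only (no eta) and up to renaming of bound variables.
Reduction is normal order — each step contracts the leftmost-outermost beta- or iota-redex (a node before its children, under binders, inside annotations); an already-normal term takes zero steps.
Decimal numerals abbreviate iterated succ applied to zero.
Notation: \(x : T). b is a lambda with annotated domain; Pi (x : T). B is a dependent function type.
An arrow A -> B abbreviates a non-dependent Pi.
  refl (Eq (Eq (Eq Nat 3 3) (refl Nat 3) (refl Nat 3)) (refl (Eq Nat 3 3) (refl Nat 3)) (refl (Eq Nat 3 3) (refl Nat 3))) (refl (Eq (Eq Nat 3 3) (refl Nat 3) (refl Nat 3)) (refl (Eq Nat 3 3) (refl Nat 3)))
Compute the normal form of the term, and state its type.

resulting normal form:
  refl (Eq (Eq (Eq Nat 3 3) (refl Nat 3) (refl Nat 3)) (refl (Eq Nat 3 3) (refl Nat 3)) (refl (Eq Nat 3 3) (refl Nat 3))) (refl (Eq (Eq Nat 3 3) (refl Nat 3) (refl Nat 3)) (refl (Eq Nat 3 3) (refl Nat 3)))
the term's type:
  Eq (Eq (Eq (Eq Nat 3 3) (refl Nat 3) (refl Nat 3)) (refl (Eq Nat 3 3) (refl Nat 3)) (refl (Eq Nat 3 3) (refl Nat 3))) (refl (Eq (Eq Nat 3 3) (refl Nat 3) (refl Nat 3)) (refl (Eq Nat 3 3) (refl Nat 3))) (refl (Eq (Eq Nat 3 3) (refl Nat 3) (refl Nat 3)) (refl (Eq Nat 3 3) (refl Nat 3)))


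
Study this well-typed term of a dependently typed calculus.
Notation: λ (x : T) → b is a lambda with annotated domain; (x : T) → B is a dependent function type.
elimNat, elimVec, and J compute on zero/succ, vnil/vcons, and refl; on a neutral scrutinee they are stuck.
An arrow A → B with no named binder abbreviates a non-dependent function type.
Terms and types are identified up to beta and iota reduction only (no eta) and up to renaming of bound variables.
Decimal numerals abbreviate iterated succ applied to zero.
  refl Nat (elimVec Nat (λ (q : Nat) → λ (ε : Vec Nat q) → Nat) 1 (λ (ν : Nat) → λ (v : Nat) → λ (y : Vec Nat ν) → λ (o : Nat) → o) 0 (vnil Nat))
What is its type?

inferred type:
  Eq Nat 1 1


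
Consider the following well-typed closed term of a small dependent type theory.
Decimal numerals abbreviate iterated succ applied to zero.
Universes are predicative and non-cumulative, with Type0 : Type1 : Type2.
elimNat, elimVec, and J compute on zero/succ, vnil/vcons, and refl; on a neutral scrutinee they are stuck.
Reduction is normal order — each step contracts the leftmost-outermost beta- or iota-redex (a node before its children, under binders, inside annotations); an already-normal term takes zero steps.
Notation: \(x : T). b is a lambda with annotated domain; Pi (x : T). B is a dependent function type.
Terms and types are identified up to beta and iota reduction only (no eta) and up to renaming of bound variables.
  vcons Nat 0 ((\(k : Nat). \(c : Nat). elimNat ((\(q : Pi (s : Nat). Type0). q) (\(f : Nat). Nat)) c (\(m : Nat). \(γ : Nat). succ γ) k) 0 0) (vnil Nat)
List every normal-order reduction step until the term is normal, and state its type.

reduction (normal order):
  vcons Nat 0 ((\(k : Nat). \(c : Nat). elimNat ((\(q : Pi (s : Nat). Type0). q) (\(f : Nat). Nat)) c (\(m : Nat). \(γ : Nat). succ γ) k) 0 0) (vnil Nat)
  ~> vcons Nat 0 ((\(k : Nat). elimNat ((\(c : Pi (q : Nat). Type0). c) (\(s : Nat). Nat)) k (\(f : Nat). \(m : Nat). succ m) 0) 0) (vnil Nat)
  ~> vcons Nat 0 (elimNat ((\(k : Pi (c : Nat). Type0). k) (\(q : Nat). Nat)) 0 (\(s : Nat). \(f : Nat). succ f) 0) (vnil Nat)
  ~> vcons Nat 0 0 (vnil Nat)
inferred type:
  Vec Nat 1


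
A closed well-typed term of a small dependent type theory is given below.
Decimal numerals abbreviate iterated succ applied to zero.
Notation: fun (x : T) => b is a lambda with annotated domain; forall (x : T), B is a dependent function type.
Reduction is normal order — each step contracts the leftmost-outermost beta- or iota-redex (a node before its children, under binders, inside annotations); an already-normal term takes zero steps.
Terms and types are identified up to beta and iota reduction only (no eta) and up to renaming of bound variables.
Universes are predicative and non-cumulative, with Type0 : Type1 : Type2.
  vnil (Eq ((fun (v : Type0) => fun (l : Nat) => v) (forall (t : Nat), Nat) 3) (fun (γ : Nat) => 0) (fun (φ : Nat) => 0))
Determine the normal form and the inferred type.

resulting normal form:
  vnil (Eq (forall (v : Nat), Nat) (fun (l : Nat) => 0) (fun (t : Nat) => 0))
inferred type:
  Vec (Eq (forall (v : Nat), Nat) (fun (l : Nat) => 0) (fun (t : Nat) => 0)) 0


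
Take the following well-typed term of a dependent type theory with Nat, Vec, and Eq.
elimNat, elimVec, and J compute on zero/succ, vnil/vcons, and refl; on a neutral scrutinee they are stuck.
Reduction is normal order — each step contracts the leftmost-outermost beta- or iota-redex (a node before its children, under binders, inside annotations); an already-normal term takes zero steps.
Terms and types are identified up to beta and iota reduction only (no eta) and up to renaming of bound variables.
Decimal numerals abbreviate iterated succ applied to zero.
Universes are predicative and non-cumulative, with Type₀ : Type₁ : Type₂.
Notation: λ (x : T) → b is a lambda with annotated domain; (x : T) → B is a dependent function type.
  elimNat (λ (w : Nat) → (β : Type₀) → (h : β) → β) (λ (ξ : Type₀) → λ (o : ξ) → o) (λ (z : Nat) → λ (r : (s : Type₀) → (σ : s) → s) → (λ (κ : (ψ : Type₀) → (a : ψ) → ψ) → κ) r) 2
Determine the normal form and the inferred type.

normal form:
  λ (w : Type₀) → λ (β : w) → β
type:
  (w : Type₀) → (β : w) → w
observation: 9 normal-order steps normalize the term, beginning with an elimNat iota-redex.


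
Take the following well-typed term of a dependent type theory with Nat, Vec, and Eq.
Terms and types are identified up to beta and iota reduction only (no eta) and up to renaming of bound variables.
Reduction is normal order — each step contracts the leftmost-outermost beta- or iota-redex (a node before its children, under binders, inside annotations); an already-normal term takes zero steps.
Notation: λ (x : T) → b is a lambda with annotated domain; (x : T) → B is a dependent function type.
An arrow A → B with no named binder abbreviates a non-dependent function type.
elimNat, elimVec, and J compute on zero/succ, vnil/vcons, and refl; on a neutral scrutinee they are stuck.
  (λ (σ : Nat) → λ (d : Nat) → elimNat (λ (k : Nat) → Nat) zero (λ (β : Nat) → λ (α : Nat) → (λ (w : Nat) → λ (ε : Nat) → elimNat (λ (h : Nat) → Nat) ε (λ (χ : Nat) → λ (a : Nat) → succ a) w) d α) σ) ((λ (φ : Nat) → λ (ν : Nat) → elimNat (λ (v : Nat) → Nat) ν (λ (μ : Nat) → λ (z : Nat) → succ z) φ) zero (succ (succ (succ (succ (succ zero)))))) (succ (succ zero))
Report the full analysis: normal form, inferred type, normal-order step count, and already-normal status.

reduced normal form:
  succ (succ (succ (succ (succ (succ (succ (succ (succ (succ zero)))))))))
type:
  Nat
normal-order step count: 30
already normal: no
first contracted redex: a beta-redex


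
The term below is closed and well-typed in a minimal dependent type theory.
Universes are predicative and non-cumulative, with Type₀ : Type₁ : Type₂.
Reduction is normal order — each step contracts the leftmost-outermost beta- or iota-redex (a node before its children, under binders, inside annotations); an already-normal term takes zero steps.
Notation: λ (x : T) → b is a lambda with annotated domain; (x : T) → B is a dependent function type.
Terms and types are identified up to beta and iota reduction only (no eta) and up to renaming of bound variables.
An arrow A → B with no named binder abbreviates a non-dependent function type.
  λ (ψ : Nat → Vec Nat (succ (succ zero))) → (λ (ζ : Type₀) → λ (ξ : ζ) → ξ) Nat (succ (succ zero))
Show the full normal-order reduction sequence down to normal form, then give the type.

normal-order reduction sequence:
  λ (ψ : Nat → Vec Nat (succ (succ zero))) → (λ (ζ : Type₀) → λ (ξ : ζ) → ξ) Nat (succ (succ zero))
  ~> λ (ψ : Nat → Vec Nat (succ (succ zero))) → (λ (ζ : Nat) → ζ) (succ (succ zero))
  ~> λ (ψ : Nat → Vec Nat (succ (succ zero))) → succ (succ zero)
the term's type:
  (Nat → Vec Nat (succ (succ zero))) → Nat


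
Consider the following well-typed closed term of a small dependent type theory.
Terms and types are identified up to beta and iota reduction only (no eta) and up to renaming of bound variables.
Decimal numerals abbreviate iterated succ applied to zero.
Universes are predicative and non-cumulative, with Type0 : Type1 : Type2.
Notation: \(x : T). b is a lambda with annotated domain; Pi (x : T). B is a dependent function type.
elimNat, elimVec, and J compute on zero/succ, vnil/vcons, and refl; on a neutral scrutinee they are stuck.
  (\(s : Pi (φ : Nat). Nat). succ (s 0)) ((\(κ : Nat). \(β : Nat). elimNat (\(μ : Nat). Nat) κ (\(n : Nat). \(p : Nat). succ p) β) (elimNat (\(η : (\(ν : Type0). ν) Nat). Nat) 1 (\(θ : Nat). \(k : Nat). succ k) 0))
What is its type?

type:
  Nat


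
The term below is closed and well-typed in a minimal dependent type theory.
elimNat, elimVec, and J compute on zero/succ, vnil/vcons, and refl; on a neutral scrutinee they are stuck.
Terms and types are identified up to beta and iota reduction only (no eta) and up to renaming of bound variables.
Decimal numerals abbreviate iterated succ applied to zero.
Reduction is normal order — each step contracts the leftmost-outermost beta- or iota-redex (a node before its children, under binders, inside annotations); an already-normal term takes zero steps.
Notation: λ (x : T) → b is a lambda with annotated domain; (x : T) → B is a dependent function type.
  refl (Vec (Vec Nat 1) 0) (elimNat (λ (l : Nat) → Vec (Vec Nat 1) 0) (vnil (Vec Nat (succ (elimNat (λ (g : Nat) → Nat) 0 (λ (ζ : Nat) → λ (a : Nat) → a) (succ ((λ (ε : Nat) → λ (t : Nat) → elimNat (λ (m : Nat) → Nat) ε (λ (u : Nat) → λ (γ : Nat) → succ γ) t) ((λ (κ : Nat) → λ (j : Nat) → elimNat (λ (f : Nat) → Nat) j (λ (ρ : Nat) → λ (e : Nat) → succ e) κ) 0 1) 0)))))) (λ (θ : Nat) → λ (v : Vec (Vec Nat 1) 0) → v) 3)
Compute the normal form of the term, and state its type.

normal form:
  refl (Vec (Vec Nat 1) 0) (vnil (Vec Nat 1))
inferred type:
  Eq (Vec (Vec Nat 1) 0) (vnil (Vec Nat 1)) (vnil (Vec Nat 1))
observation: 23 normal-order steps normalize the term, beginning with an elimNat iota-redex.


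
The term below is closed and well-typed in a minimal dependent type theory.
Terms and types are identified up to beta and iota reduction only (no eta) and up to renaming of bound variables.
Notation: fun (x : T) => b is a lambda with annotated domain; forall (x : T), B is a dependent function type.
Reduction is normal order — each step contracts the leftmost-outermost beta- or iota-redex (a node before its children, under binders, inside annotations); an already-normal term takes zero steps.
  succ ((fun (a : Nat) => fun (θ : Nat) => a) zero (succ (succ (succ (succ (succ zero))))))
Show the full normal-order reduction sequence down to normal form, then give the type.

normal-order reduction:
  succ ((fun (a : Nat) => fun (θ : Nat) => a) zero (succ (succ (succ (succ (succ zero))))))
  ~> succ ((fun (a : Nat) => zero) (succ (succ (succ (succ (succ zero))))))
  ~> succ zero
inferred type:
  Nat


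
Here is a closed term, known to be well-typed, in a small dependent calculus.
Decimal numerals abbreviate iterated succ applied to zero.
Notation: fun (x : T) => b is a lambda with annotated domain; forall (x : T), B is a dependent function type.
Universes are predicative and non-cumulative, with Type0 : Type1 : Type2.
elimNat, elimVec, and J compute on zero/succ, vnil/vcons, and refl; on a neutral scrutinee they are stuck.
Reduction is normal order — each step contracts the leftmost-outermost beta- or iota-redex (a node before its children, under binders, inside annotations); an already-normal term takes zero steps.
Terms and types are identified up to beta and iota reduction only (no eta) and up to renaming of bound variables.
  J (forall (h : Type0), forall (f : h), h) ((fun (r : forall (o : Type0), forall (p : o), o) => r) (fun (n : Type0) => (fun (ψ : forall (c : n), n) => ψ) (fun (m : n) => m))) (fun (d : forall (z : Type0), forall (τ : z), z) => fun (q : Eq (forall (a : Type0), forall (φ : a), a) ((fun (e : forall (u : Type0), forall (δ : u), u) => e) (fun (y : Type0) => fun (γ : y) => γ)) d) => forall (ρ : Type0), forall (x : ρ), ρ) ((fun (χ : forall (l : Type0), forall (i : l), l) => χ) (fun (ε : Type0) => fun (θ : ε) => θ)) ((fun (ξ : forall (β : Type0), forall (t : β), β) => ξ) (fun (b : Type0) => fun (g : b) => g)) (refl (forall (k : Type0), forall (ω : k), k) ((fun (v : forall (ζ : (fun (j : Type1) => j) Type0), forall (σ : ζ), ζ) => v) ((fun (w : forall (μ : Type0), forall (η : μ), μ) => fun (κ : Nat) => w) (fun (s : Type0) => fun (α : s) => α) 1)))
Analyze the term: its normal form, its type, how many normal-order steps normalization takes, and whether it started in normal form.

resulting normal form:
  fun (h : Type0) => fun (f : h) => f
type:
  forall (h : Type0), forall (f : h), h
normal-order step count: 2
term was already normal: no
first redex: a J iota-redex


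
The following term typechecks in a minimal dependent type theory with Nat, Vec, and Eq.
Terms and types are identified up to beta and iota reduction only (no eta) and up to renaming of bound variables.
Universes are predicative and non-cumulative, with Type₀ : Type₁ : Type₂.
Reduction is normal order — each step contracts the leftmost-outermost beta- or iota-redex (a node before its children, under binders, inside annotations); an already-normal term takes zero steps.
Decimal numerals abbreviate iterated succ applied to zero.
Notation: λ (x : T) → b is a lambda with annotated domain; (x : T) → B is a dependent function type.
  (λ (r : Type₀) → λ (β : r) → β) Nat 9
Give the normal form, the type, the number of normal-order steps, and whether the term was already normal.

normal form:
  9
the term's type:
  Nat
steps to reach normal form (normal order): 2
already normal: no
first contracted redex: a beta-redex


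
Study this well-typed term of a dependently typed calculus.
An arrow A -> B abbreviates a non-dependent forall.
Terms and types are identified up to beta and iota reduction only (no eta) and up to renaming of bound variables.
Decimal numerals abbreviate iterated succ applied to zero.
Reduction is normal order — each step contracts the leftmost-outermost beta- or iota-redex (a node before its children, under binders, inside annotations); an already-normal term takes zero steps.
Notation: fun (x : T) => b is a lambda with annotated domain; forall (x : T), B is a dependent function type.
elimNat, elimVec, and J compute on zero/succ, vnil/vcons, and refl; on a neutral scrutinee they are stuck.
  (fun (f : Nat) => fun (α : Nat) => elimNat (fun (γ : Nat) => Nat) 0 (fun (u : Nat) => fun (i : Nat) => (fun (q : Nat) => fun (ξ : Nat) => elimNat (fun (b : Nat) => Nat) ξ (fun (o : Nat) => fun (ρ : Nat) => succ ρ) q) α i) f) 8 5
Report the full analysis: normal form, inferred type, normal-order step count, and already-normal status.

reduced normal form:
  40
the term's type:
  Nat
normal-order step count: 171
started in normal form: no
first contracted redex: a beta-redex
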